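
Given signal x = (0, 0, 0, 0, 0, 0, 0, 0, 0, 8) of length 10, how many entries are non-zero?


Non-zero positions: [9].
Sparsity = 1.

1


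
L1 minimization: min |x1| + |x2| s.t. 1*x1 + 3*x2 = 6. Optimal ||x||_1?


Axis intercepts:
  x1 = 6, x2 = 0: L1 = 6
  x1 = 0, x2 = 2: L1 = 2
x* = (0, 2)
||x*||_1 = 2.

2


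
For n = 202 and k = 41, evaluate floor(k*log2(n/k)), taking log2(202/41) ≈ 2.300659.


log2(n/k) = log2(202/41) ≈ 2.300659.
k*log2(n/k) ≈ 41*2.300659 = 94.327019.
floor(94.327019) = 94.

94


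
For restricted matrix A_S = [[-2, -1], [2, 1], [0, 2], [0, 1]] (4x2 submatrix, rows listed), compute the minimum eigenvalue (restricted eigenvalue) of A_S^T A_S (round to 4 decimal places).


A_S^T A_S = [[8, 4], [4, 7]].
trace = 15.
det = 40.
disc = trace^2 - 4*det = 225 - 4*40 = 65.
sqrt(65) ≈ 8.062258.
lam_min = (15 - sqrt(65))/2 ≈ (15 - 8.062258)/2 = 3.468871 ≈ 3.4689.

3.4689


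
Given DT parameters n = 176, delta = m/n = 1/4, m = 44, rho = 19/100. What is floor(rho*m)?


m = 1/4*176 = 44.
rho = 19/100.
rho*m = 19/100*44 = 8.36.
k = floor(8.36) = 8.

8


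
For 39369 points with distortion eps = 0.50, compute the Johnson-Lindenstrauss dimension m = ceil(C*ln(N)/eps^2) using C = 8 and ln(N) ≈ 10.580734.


ln(39369) ≈ 10.580734.
eps^2 = 0.50^2 = 0.25.
C*ln(N)/eps^2 ≈ 8*10.580734/0.25 ≈ 338.5835.
m = ceil(338.5835) = 339.

339


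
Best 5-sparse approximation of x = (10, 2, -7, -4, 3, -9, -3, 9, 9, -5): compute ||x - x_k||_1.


Sorted |x_i| descending: [10, 9, 9, 9, 7, 5, 4, 3, 3, 2]
Keep top 5: [10, 9, 9, 9, 7]
Tail entries: [5, 4, 3, 3, 2]
L1 error = sum of tail = 17.

17


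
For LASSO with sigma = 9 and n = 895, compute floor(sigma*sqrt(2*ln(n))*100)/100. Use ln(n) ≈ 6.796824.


ln(895) ≈ 6.796824.
2*ln(n) ≈ 13.593648.
sqrt(2*ln(n)) ≈ sqrt(13.593648) ≈ 3.686956.
lambda ≈ 9*3.686956 = 33.182604.
floor(lambda*100)/100 = 33.18.

33.18


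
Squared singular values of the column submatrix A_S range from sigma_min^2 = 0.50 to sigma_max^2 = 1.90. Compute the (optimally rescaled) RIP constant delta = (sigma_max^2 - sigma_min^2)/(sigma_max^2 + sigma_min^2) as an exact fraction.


lambda_max - lambda_min = 1.90 - 0.50 = 1.40.
lambda_max + lambda_min = 1.90 + 0.50 = 2.40.
delta = 1.40/2.40 = 140/240 = 7/12.

7/12


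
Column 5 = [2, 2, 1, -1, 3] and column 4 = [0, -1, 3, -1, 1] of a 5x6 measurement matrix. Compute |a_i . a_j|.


Inner product: 2*0 + 2*-1 + 1*3 + -1*-1 + 3*1
Products: [0, -2, 3, 1, 3]
Sum = 5.
|dot| = 5.

5


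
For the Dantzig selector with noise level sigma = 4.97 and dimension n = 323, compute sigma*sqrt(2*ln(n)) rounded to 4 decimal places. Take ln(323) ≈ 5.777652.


ln(323) ≈ 5.777652.
2*ln(n) ≈ 11.555304.
sqrt(2*ln(n)) ≈ sqrt(11.555304) ≈ 3.399309.
threshold ≈ 4.97*3.399309 = 16.89456573 ≈ 16.8946.

16.8946


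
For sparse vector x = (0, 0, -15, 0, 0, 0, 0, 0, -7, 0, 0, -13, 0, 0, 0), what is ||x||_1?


Non-zero entries: [(2, -15), (8, -7), (11, -13)]
Absolute values: [15, 7, 13]
||x||_1 = sum = 35.

35


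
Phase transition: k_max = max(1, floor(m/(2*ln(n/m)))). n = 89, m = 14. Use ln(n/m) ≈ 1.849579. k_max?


n/m = 89/14.
ln(n/m) ≈ 1.849579.
2*ln(n/m) ≈ 3.699158.
m/(2*ln(n/m)) ≈ 14/3.699158 ≈ 3.7846.
floor = 3.
k_max = max(1, 3) = 3.

3


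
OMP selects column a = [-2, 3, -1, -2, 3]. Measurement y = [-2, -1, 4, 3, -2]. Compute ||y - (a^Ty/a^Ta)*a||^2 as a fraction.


a^T a = 27.
a^T y = -15.
coeff = -15/27 = -5/9.
||r||^2 = 77/3.

77/3


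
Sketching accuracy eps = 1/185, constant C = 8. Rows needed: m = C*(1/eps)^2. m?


1/eps = 185.
(1/eps)^2 = 34225.
m = 8*34225 = 273800.

273800


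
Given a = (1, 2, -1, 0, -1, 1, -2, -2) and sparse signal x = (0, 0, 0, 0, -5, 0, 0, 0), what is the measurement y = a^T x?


Non-zero terms: ['-1*-5']
Products: [5]
y = sum = 5.

5


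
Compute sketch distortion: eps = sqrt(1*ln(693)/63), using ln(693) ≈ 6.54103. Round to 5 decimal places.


ln(693) ≈ 6.54103.
1*ln(N)/m ≈ 1*6.54103/63 ≈ 0.10382587.
eps = sqrt(0.10382587) ≈ 0.3222202 ≈ 0.32222.

0.32222


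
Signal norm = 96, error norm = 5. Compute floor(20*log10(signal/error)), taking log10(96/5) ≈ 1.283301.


||x||/||e|| = 96/5.
log10(96/5) ≈ 1.283301.
20*log10(||x||/||e||) ≈ 20*1.283301 = 25.66602.
floor(25.66602) = 25.

25


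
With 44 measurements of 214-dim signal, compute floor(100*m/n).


100*m/n = 100*44/214 ≈ 20.5607.
floor = 20.

20


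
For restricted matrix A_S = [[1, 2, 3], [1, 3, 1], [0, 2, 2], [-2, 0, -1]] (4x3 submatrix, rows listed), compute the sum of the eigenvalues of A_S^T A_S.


Sum of eigenvalues of A_S^T A_S = trace(A_S^T A_S) = sum of squared column norms of A_S.
A_S^T A_S diagonal: [6, 17, 15].
trace = 6 + 17 + 15 = 38.

38


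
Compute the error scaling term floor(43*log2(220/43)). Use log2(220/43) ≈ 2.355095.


log2(n/k) = log2(220/43) ≈ 2.355095.
k*log2(n/k) ≈ 43*2.355095 = 101.269085.
floor(101.269085) = 101.

101


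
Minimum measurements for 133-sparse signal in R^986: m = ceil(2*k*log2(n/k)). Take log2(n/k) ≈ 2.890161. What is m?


log2(n/k) = log2(986/133) ≈ 2.890161.
2*k*log2(n/k) ≈ 2*133*2.890161 = 768.782826.
m = ceil(768.782826) = 769.

769


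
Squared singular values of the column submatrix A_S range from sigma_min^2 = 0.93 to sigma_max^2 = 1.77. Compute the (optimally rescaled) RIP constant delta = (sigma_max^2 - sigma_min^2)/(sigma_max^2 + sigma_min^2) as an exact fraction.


lambda_max - lambda_min = 1.77 - 0.93 = 0.84.
lambda_max + lambda_min = 1.77 + 0.93 = 2.70.
delta = 0.84/2.70 = 84/270 = 14/45.

14/45


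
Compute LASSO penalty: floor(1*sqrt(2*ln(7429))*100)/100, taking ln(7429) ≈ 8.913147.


ln(7429) ≈ 8.913147.
2*ln(n) ≈ 17.826294.
sqrt(2*ln(n)) ≈ sqrt(17.826294) ≈ 4.22212.
lambda ≈ 1*4.22212 = 4.22212.
floor(lambda*100)/100 = 4.22.

4.22


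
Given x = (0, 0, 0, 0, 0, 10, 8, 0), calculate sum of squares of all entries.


Non-zero entries: [(5, 10), (6, 8)]
Squares: [100, 64]
||x||_2^2 = sum = 164.

164


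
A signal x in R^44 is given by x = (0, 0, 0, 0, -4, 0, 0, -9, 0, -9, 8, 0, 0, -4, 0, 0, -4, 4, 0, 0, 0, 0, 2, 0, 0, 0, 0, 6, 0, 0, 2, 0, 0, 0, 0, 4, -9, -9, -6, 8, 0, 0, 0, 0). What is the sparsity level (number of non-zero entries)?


Non-zero positions: [4, 7, 9, 10, 13, 16, 17, 22, 27, 30, 35, 36, 37, 38, 39].
Sparsity = 15.

15


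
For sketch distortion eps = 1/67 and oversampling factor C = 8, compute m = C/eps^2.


1/eps = 67.
(1/eps)^2 = 4489.
m = 8*4489 = 35912.

35912


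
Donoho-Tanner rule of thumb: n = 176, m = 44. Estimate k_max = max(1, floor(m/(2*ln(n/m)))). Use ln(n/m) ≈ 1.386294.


n/m = 176/44 = 4.
ln(n/m) ≈ 1.386294.
2*ln(n/m) ≈ 2.772588.
m/(2*ln(n/m)) ≈ 44/2.772588 ≈ 15.8696.
floor = 15.
k_max = max(1, 15) = 15.

15


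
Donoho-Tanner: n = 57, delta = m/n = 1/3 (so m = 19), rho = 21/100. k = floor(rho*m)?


m = 1/3*57 = 19.
rho = 21/100.
rho*m = 21/100*19 = 3.99.
k = floor(3.99) = 3.

3


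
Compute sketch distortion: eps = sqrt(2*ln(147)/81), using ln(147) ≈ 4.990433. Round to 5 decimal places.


ln(147) ≈ 4.990433.
2*ln(N)/m ≈ 2*4.990433/81 ≈ 0.12322057.
eps = sqrt(0.12322057) ≈ 0.3510279 ≈ 0.35103.

0.35103


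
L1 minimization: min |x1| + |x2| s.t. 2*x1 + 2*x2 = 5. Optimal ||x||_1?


Axis intercepts:
  x1 = 5/2, x2 = 0: L1 = 5/2
  x1 = 0, x2 = 5/2: L1 = 5/2
x* = (5/2, 0)
||x*||_1 = 5/2.

5/2


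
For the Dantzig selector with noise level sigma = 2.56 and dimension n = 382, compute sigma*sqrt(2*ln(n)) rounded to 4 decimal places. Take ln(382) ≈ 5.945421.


ln(382) ≈ 5.945421.
2*ln(n) ≈ 11.890842.
sqrt(2*ln(n)) ≈ sqrt(11.890842) ≈ 3.44831.
threshold ≈ 2.56*3.44831 = 8.8276736 ≈ 8.8277.

8.8277


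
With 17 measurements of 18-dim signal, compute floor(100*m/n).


100*m/n = 100*17/18 ≈ 94.4444.
floor = 94.

94


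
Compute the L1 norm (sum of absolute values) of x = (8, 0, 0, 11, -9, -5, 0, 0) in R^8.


Non-zero entries: [(0, 8), (3, 11), (4, -9), (5, -5)]
Absolute values: [8, 11, 9, 5]
||x||_1 = sum = 33.

33


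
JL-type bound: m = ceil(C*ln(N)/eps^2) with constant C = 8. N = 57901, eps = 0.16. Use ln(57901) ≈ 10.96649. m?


ln(57901) ≈ 10.96649.
eps^2 = 0.16^2 = 0.0256.
C*ln(N)/eps^2 ≈ 8*10.96649/0.0256 ≈ 3427.0281.
m = ceil(3427.0281) = 3428.

3428


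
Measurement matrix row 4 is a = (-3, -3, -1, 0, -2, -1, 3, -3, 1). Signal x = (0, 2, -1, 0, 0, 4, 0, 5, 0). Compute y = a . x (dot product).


Non-zero terms: ['-3*2', '-1*-1', '-1*4', '-3*5']
Products: [-6, 1, -4, -15]
y = sum = -24.

-24


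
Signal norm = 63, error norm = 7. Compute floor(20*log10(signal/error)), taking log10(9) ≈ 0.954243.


||x||/||e|| = 63/7 = 9.
log10(9) ≈ 0.954243.
20*log10(||x||/||e||) ≈ 20*0.954243 = 19.08486.
floor(19.08486) = 19.

19


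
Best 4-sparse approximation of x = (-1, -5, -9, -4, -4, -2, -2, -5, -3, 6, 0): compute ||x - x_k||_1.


Sorted |x_i| descending: [9, 6, 5, 5, 4, 4, 3, 2, 2, 1, 0]
Keep top 4: [9, 6, 5, 5]
Tail entries: [4, 4, 3, 2, 2, 1, 0]
L1 error = sum of tail = 16.

16


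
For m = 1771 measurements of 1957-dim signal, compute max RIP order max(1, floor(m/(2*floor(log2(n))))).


floor(log2(1957)) = 10.
2*10 = 20.
m/(2*floor(log2(n))) = 1771/20 ≈ 88.55.
floor = 88.
k = max(1, 88) = 88.

88


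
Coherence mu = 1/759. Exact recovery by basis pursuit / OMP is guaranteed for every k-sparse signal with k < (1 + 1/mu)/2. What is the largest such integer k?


1/mu = 759.
1 + 1/mu = 760.
(1 + 1/mu)/2 = 380 is an integer and the inequality is strict, so k_max = 380 - 1 = 379.

379


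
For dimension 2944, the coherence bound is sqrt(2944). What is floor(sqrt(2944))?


54^2 = 2916 <= 2944 < 3025 = 55^2, so 54 <= sqrt(2944) < 55.
floor(sqrt(2944)) = 54.

54


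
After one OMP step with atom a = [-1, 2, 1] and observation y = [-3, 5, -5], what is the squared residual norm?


a^T a = 6.
a^T y = 8.
coeff = 8/6 = 4/3.
||r||^2 = 145/3.

145/3


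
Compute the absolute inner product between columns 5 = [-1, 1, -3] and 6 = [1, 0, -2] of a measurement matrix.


Inner product: -1*1 + 1*0 + -3*-2
Products: [-1, 0, 6]
Sum = 5.
|dot| = 5.

5


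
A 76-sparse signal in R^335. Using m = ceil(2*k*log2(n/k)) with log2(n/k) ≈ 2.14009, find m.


log2(n/k) = log2(335/76) ≈ 2.14009.
2*k*log2(n/k) ≈ 2*76*2.14009 = 325.29368.
m = ceil(325.29368) = 326.

326


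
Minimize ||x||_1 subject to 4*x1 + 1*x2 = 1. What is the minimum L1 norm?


Axis intercepts:
  x1 = 1/4, x2 = 0: L1 = 1/4
  x1 = 0, x2 = 1: L1 = 1
x* = (1/4, 0)
||x*||_1 = 1/4.

1/4


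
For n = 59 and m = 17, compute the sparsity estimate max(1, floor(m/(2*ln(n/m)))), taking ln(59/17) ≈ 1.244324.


n/m = 59/17.
ln(n/m) ≈ 1.244324.
2*ln(n/m) ≈ 2.488648.
m/(2*ln(n/m)) ≈ 17/2.488648 ≈ 6.831.
floor = 6.
k_max = max(1, 6) = 6.

6


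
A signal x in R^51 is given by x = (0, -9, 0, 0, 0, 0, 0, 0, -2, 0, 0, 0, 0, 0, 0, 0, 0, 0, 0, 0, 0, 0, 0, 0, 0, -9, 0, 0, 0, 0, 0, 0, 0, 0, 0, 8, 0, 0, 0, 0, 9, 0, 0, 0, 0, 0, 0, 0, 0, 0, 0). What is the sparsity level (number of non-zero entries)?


Non-zero positions: [1, 8, 25, 35, 40].
Sparsity = 5.

5


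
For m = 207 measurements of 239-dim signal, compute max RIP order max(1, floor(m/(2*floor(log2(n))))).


floor(log2(239)) = 7.
2*7 = 14.
m/(2*floor(log2(n))) = 207/14 ≈ 14.7857.
floor = 14.
k = max(1, 14) = 14.

14


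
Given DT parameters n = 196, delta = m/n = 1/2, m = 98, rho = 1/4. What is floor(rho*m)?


m = 1/2*196 = 98.
rho = 1/4.
rho*m = 1/4*98 = 24.5.
k = floor(24.5) = 24.

24


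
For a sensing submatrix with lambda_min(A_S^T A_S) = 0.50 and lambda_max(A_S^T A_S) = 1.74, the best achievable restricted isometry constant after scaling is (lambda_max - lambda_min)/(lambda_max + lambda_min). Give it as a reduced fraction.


lambda_max - lambda_min = 1.74 - 0.50 = 1.24.
lambda_max + lambda_min = 1.74 + 0.50 = 2.24.
delta = 1.24/2.24 = 124/224 = 31/56.

31/56


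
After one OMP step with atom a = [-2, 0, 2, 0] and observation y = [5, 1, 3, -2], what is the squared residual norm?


a^T a = 8.
a^T y = -4.
coeff = -4/8 = -1/2.
||r||^2 = 37.

37


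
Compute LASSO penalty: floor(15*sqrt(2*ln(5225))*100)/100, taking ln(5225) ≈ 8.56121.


ln(5225) ≈ 8.56121.
2*ln(n) ≈ 17.12242.
sqrt(2*ln(n)) ≈ sqrt(17.12242) ≈ 4.137925.
lambda ≈ 15*4.137925 = 62.068875.
floor(lambda*100)/100 = 62.06.

62.06


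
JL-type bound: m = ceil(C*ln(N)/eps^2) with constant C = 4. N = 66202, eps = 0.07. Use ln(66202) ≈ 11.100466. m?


ln(66202) ≈ 11.100466.
eps^2 = 0.07^2 = 0.0049.
C*ln(N)/eps^2 ≈ 4*11.100466/0.0049 ≈ 9061.6049.
m = ceil(9061.6049) = 9062.

9062


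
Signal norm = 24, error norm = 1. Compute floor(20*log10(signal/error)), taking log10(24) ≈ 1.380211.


||x||/||e|| = 24/1 = 24.
log10(24) ≈ 1.380211.
20*log10(||x||/||e||) ≈ 20*1.380211 = 27.60422.
floor(27.60422) = 27.

27


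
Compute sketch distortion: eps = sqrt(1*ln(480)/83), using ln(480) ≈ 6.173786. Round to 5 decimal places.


ln(480) ≈ 6.173786.
1*ln(N)/m ≈ 1*6.173786/83 ≈ 0.07438296.
eps = sqrt(0.07438296) ≈ 0.2727324 ≈ 0.27273.

0.27273


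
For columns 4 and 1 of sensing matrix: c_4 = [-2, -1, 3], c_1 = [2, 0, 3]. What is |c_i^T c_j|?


Inner product: -2*2 + -1*0 + 3*3
Products: [-4, 0, 9]
Sum = 5.
|dot| = 5.

5


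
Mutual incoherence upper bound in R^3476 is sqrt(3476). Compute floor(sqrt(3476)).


58^2 = 3364 <= 3476 < 3481 = 59^2, so 58 <= sqrt(3476) < 59.
floor(sqrt(3476)) = 58.

58


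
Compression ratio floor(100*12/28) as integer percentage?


100*m/n = 100*12/28 ≈ 42.8571.
floor = 42.

42


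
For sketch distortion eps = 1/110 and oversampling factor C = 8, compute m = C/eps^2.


1/eps = 110.
(1/eps)^2 = 12100.
m = 8*12100 = 96800.

96800


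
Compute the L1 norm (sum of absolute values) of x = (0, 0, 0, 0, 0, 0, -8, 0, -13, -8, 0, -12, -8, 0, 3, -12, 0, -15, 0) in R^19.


Non-zero entries: [(6, -8), (8, -13), (9, -8), (11, -12), (12, -8), (14, 3), (15, -12), (17, -15)]
Absolute values: [8, 13, 8, 12, 8, 3, 12, 15]
||x||_1 = sum = 79.

79


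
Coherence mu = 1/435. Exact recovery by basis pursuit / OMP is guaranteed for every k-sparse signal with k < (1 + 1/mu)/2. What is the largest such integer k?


1/mu = 435.
1 + 1/mu = 436.
(1 + 1/mu)/2 = 218 is an integer and the inequality is strict, so k_max = 218 - 1 = 217.

217


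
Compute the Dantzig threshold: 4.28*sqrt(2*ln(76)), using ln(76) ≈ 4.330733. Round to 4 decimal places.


ln(76) ≈ 4.330733.
2*ln(n) ≈ 8.661466.
sqrt(2*ln(n)) ≈ sqrt(8.661466) ≈ 2.943037.
threshold ≈ 4.28*2.943037 = 12.59619836 ≈ 12.5962.

12.5962


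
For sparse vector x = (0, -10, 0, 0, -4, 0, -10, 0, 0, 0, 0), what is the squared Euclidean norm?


Non-zero entries: [(1, -10), (4, -4), (6, -10)]
Squares: [100, 16, 100]
||x||_2^2 = sum = 216.

216


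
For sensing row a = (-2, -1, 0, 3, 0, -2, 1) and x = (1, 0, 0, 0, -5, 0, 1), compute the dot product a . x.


Non-zero terms: ['-2*1', '0*-5', '1*1']
Products: [-2, 0, 1]
y = sum = -1.

-1


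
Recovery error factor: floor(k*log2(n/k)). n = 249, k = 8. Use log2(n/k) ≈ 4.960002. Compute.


log2(n/k) = log2(249/8) ≈ 4.960002.
k*log2(n/k) ≈ 8*4.960002 = 39.680016.
floor(39.680016) = 39.

39


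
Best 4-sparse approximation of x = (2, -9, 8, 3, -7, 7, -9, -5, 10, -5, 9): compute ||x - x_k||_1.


Sorted |x_i| descending: [10, 9, 9, 9, 8, 7, 7, 5, 5, 3, 2]
Keep top 4: [10, 9, 9, 9]
Tail entries: [8, 7, 7, 5, 5, 3, 2]
L1 error = sum of tail = 37.

37


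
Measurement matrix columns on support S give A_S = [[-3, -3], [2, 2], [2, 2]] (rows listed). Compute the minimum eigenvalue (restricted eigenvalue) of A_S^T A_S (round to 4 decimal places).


A_S^T A_S = [[17, 17], [17, 17]].
trace = 34.
det = 0.
disc = trace^2 - 4*det = 1156 - 4*0 = 1156.
sqrt(1156) = 34.
lam_min = (34 - 34)/2 = 0 = 0.0000.

0.0000


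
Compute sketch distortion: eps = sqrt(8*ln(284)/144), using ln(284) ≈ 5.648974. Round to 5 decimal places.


ln(284) ≈ 5.648974.
8*ln(N)/m ≈ 8*5.648974/144 ≈ 0.31383189.
eps = sqrt(0.31383189) ≈ 0.560207 ≈ 0.56021.

0.56021


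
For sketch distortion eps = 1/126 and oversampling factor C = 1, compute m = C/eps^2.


1/eps = 126.
(1/eps)^2 = 15876.
m = 1*15876 = 15876.

15876


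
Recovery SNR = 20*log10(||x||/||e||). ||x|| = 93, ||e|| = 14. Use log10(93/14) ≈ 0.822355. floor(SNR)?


||x||/||e|| = 93/14.
log10(93/14) ≈ 0.822355.
20*log10(||x||/||e||) ≈ 20*0.822355 = 16.4471.
floor(16.4471) = 16.

16


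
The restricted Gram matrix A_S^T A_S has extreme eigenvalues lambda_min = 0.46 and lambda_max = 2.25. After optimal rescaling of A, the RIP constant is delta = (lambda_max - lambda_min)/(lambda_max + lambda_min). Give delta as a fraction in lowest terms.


lambda_max - lambda_min = 2.25 - 0.46 = 1.79.
lambda_max + lambda_min = 2.25 + 0.46 = 2.71.
delta = 1.79/2.71 = 179/271.

179/271


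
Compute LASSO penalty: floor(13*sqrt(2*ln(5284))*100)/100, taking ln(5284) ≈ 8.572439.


ln(5284) ≈ 8.572439.
2*ln(n) ≈ 17.144878.
sqrt(2*ln(n)) ≈ sqrt(17.144878) ≈ 4.140637.
lambda ≈ 13*4.140637 = 53.828281.
floor(lambda*100)/100 = 53.82.

53.82


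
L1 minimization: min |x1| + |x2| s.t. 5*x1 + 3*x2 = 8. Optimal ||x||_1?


Axis intercepts:
  x1 = 8/5, x2 = 0: L1 = 8/5
  x1 = 0, x2 = 8/3: L1 = 8/3
x* = (8/5, 0)
||x*||_1 = 8/5.

8/5


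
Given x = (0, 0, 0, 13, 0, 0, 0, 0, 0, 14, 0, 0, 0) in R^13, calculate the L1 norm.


Non-zero entries: [(3, 13), (9, 14)]
Absolute values: [13, 14]
||x||_1 = sum = 27.

27


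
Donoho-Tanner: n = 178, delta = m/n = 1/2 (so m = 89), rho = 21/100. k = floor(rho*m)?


m = 1/2*178 = 89.
rho = 21/100.
rho*m = 21/100*89 = 18.69.
k = floor(18.69) = 18.

18


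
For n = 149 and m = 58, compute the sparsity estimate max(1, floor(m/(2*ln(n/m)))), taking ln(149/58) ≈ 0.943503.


n/m = 149/58.
ln(n/m) ≈ 0.943503.
2*ln(n/m) ≈ 1.887006.
m/(2*ln(n/m)) ≈ 58/1.887006 ≈ 30.7365.
floor = 30.
k_max = max(1, 30) = 30.

30


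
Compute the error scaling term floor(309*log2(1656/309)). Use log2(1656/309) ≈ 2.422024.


log2(n/k) = log2(1656/309) ≈ 2.422024.
k*log2(n/k) ≈ 309*2.422024 = 748.405416.
floor(748.405416) = 748.

748


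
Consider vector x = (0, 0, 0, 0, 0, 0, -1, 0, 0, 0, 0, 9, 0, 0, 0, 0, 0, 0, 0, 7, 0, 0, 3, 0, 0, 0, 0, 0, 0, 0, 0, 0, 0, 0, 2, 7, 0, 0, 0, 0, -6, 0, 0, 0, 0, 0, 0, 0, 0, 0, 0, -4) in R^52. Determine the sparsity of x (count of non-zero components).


Non-zero positions: [6, 11, 19, 22, 34, 35, 40, 51].
Sparsity = 8.

8


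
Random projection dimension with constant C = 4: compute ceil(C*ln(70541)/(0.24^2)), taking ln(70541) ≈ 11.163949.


ln(70541) ≈ 11.163949.
eps^2 = 0.24^2 = 0.0576.
C*ln(N)/eps^2 ≈ 4*11.163949/0.0576 ≈ 775.2742.
m = ceil(775.2742) = 776.

776


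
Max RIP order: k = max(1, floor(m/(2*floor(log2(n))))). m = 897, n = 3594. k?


floor(log2(3594)) = 11.
2*11 = 22.
m/(2*floor(log2(n))) = 897/22 ≈ 40.7727.
floor = 40.
k = max(1, 40) = 40.

40


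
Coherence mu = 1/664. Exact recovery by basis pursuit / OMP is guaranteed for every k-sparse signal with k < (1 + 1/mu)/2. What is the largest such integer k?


1/mu = 664.
1 + 1/mu = 665.
(1 + 1/mu)/2 = 332.5 is not an integer, so k_max = floor(332.5) = 332.

332


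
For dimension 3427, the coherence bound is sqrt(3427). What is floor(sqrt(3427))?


58^2 = 3364 <= 3427 < 3481 = 59^2, so 58 <= sqrt(3427) < 59.
floor(sqrt(3427)) = 58.

58


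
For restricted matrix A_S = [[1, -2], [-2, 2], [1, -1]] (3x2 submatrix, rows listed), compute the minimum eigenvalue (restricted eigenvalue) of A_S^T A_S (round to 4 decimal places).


A_S^T A_S = [[6, -7], [-7, 9]].
trace = 15.
det = 5.
disc = trace^2 - 4*det = 225 - 4*5 = 205.
sqrt(205) ≈ 14.317821.
lam_min = (15 - sqrt(205))/2 ≈ (15 - 14.317821)/2 = 0.3410895 ≈ 0.3411.

0.3411


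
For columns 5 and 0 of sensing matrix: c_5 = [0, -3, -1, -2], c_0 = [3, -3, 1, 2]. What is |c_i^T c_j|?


Inner product: 0*3 + -3*-3 + -1*1 + -2*2
Products: [0, 9, -1, -4]
Sum = 4.
|dot| = 4.

4


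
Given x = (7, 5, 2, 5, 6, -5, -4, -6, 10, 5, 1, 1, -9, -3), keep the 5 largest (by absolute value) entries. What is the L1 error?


Sorted |x_i| descending: [10, 9, 7, 6, 6, 5, 5, 5, 5, 4, 3, 2, 1, 1]
Keep top 5: [10, 9, 7, 6, 6]
Tail entries: [5, 5, 5, 5, 4, 3, 2, 1, 1]
L1 error = sum of tail = 31.

31


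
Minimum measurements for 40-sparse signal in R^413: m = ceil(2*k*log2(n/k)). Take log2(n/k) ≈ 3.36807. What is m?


log2(n/k) = log2(413/40) ≈ 3.36807.
2*k*log2(n/k) ≈ 2*40*3.36807 = 269.4456.
m = ceil(269.4456) = 270.

270


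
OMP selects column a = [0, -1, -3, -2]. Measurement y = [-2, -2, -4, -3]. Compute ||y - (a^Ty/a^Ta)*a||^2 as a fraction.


a^T a = 14.
a^T y = 20.
coeff = 20/14 = 10/7.
||r||^2 = 31/7.

31/7


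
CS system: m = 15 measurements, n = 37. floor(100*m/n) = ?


100*m/n = 100*15/37 ≈ 40.5405.
floor = 40.

40


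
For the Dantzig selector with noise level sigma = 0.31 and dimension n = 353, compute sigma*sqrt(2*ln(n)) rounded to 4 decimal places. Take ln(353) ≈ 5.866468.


ln(353) ≈ 5.866468.
2*ln(n) ≈ 11.732936.
sqrt(2*ln(n)) ≈ sqrt(11.732936) ≈ 3.425337.
threshold ≈ 0.31*3.425337 = 1.06185447 ≈ 1.0619.

1.0619


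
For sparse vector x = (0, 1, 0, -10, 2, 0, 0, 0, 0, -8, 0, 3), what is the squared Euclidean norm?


Non-zero entries: [(1, 1), (3, -10), (4, 2), (9, -8), (11, 3)]
Squares: [1, 100, 4, 64, 9]
||x||_2^2 = sum = 178.

178


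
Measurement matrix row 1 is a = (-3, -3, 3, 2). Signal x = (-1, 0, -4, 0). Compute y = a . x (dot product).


Non-zero terms: ['-3*-1', '3*-4']
Products: [3, -12]
y = sum = -9.

-9


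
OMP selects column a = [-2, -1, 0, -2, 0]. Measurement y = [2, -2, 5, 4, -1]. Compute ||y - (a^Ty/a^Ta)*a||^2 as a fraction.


a^T a = 9.
a^T y = -10.
coeff = -10/9 = -10/9.
||r||^2 = 350/9.

350/9


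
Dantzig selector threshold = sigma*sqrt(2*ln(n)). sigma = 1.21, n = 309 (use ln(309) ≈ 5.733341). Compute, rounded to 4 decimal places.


ln(309) ≈ 5.733341.
2*ln(n) ≈ 11.466682.
sqrt(2*ln(n)) ≈ sqrt(11.466682) ≈ 3.386249.
threshold ≈ 1.21*3.386249 = 4.09736129 ≈ 4.0974.

4.0974


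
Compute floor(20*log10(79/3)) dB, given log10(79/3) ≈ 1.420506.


||x||/||e|| = 79/3.
log10(79/3) ≈ 1.420506.
20*log10(||x||/||e||) ≈ 20*1.420506 = 28.41012.
floor(28.41012) = 28.

28


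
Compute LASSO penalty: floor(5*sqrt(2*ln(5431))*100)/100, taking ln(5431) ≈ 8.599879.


ln(5431) ≈ 8.599879.
2*ln(n) ≈ 17.199758.
sqrt(2*ln(n)) ≈ sqrt(17.199758) ≈ 4.147259.
lambda ≈ 5*4.147259 = 20.736295.
floor(lambda*100)/100 = 20.73.

20.73


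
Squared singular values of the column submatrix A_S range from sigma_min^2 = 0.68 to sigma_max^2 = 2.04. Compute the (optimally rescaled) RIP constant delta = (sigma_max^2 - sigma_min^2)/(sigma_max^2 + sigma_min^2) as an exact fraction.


lambda_max - lambda_min = 2.04 - 0.68 = 1.36.
lambda_max + lambda_min = 2.04 + 0.68 = 2.72.
delta = 1.36/2.72 = 136/272 = 1/2.

1/2


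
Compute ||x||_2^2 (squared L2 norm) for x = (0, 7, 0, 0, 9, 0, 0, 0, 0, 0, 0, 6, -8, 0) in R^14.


Non-zero entries: [(1, 7), (4, 9), (11, 6), (12, -8)]
Squares: [49, 81, 36, 64]
||x||_2^2 = sum = 230.

230


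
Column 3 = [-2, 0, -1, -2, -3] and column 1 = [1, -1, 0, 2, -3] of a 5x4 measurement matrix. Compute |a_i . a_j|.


Inner product: -2*1 + 0*-1 + -1*0 + -2*2 + -3*-3
Products: [-2, 0, 0, -4, 9]
Sum = 3.
|dot| = 3.

3


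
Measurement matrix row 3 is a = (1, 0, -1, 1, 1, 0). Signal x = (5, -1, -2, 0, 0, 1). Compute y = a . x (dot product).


Non-zero terms: ['1*5', '0*-1', '-1*-2', '0*1']
Products: [5, 0, 2, 0]
y = sum = 7.

7


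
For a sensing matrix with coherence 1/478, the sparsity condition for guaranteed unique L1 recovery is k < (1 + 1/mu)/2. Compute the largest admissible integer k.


1/mu = 478.
1 + 1/mu = 479.
(1 + 1/mu)/2 = 239.5 is not an integer, so k_max = floor(239.5) = 239.

239


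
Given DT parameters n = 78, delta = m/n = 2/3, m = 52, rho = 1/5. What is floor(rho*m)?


m = 2/3*78 = 52.
rho = 1/5.
rho*m = 1/5*52 = 10.4.
k = floor(10.4) = 10.

10


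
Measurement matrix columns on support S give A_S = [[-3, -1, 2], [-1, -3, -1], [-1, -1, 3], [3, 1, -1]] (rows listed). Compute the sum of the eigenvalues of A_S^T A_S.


Sum of eigenvalues of A_S^T A_S = trace(A_S^T A_S) = sum of squared column norms of A_S.
A_S^T A_S diagonal: [20, 12, 15].
trace = 20 + 12 + 15 = 47.

47


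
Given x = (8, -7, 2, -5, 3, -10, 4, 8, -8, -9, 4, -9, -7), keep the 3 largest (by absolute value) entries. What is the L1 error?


Sorted |x_i| descending: [10, 9, 9, 8, 8, 8, 7, 7, 5, 4, 4, 3, 2]
Keep top 3: [10, 9, 9]
Tail entries: [8, 8, 8, 7, 7, 5, 4, 4, 3, 2]
L1 error = sum of tail = 56.

56


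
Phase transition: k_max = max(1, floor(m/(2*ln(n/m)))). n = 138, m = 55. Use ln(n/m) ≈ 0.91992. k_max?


n/m = 138/55.
ln(n/m) ≈ 0.91992.
2*ln(n/m) ≈ 1.83984.
m/(2*ln(n/m)) ≈ 55/1.83984 ≈ 29.8939.
floor = 29.
k_max = max(1, 29) = 29.

29


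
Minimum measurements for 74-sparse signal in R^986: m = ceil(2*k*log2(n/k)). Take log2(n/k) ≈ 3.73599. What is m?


log2(n/k) = log2(986/74) ≈ 3.73599.
2*k*log2(n/k) ≈ 2*74*3.73599 = 552.92652.
m = ceil(552.92652) = 553.

553


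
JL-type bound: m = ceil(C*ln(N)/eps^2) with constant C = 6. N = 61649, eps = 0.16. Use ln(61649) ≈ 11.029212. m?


ln(61649) ≈ 11.029212.
eps^2 = 0.16^2 = 0.0256.
C*ln(N)/eps^2 ≈ 6*11.029212/0.0256 ≈ 2584.9716.
m = ceil(2584.9716) = 2585.

2585


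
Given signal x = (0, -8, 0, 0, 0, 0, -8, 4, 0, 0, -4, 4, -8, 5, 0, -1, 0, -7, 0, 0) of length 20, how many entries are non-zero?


Non-zero positions: [1, 6, 7, 10, 11, 12, 13, 15, 17].
Sparsity = 9.

9


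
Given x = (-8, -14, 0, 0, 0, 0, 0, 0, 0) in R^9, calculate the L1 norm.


Non-zero entries: [(0, -8), (1, -14)]
Absolute values: [8, 14]
||x||_1 = sum = 22.

22


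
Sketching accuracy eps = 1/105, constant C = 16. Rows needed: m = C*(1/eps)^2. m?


1/eps = 105.
(1/eps)^2 = 11025.
m = 16*11025 = 176400.

176400


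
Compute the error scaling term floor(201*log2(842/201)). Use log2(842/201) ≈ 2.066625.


log2(n/k) = log2(842/201) ≈ 2.066625.
k*log2(n/k) ≈ 201*2.066625 = 415.391625.
floor(415.391625) = 415.

415


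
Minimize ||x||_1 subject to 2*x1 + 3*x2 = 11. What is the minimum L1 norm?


Axis intercepts:
  x1 = 11/2, x2 = 0: L1 = 11/2
  x1 = 0, x2 = 11/3: L1 = 11/3
x* = (0, 11/3)
||x*||_1 = 11/3.

11/3


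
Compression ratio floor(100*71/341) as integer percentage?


100*m/n = 100*71/341 ≈ 20.8211.
floor = 20.

20


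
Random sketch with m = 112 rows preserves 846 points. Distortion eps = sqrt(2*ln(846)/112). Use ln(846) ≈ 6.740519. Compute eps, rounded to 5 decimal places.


ln(846) ≈ 6.740519.
2*ln(N)/m ≈ 2*6.740519/112 ≈ 0.12036641.
eps = sqrt(0.12036641) ≈ 0.3469386 ≈ 0.34694.

0.34694


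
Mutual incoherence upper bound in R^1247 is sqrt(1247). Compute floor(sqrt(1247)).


35^2 = 1225 <= 1247 < 1296 = 36^2, so 35 <= sqrt(1247) < 36.
floor(sqrt(1247)) = 35.

35


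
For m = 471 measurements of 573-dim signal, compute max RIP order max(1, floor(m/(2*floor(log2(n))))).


floor(log2(573)) = 9.
2*9 = 18.
m/(2*floor(log2(n))) = 471/18 ≈ 26.1667.
floor = 26.
k = max(1, 26) = 26.

26


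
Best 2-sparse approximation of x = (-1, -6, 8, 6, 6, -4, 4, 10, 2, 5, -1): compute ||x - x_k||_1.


Sorted |x_i| descending: [10, 8, 6, 6, 6, 5, 4, 4, 2, 1, 1]
Keep top 2: [10, 8]
Tail entries: [6, 6, 6, 5, 4, 4, 2, 1, 1]
L1 error = sum of tail = 35.

35


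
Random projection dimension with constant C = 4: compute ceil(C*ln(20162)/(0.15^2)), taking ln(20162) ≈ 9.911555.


ln(20162) ≈ 9.911555.
eps^2 = 0.15^2 = 0.0225.
C*ln(N)/eps^2 ≈ 4*9.911555/0.0225 ≈ 1762.0542.
m = ceil(1762.0542) = 1763.

1763


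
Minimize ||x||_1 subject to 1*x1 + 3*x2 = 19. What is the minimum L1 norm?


Axis intercepts:
  x1 = 19, x2 = 0: L1 = 19
  x1 = 0, x2 = 19/3: L1 = 19/3
x* = (0, 19/3)
||x*||_1 = 19/3.

19/3


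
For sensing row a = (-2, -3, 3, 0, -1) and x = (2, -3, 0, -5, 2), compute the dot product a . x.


Non-zero terms: ['-2*2', '-3*-3', '0*-5', '-1*2']
Products: [-4, 9, 0, -2]
y = sum = 3.

3


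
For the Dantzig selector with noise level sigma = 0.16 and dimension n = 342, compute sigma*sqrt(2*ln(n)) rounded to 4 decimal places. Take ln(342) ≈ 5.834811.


ln(342) ≈ 5.834811.
2*ln(n) ≈ 11.669622.
sqrt(2*ln(n)) ≈ sqrt(11.669622) ≈ 3.416083.
threshold ≈ 0.16*3.416083 = 0.54657328 ≈ 0.5466.

0.5466


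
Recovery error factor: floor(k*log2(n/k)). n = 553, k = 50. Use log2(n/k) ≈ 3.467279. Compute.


log2(n/k) = log2(553/50) ≈ 3.467279.
k*log2(n/k) ≈ 50*3.467279 = 173.36395.
floor(173.36395) = 173.

173


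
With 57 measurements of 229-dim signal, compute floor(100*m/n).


100*m/n = 100*57/229 ≈ 24.8908.
floor = 24.

24


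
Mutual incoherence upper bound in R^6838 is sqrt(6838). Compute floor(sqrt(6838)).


82^2 = 6724 <= 6838 < 6889 = 83^2, so 82 <= sqrt(6838) < 83.
floor(sqrt(6838)) = 82.

82


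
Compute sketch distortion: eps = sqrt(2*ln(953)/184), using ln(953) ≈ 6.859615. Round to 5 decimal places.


ln(953) ≈ 6.859615.
2*ln(N)/m ≈ 2*6.859615/184 ≈ 0.07456103.
eps = sqrt(0.07456103) ≈ 0.2730587 ≈ 0.27306.

0.27306


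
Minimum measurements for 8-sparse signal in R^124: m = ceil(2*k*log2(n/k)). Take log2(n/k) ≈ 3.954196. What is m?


log2(n/k) = log2(124/8) ≈ 3.954196.
2*k*log2(n/k) ≈ 2*8*3.954196 = 63.267136.
m = ceil(63.267136) = 64.

64


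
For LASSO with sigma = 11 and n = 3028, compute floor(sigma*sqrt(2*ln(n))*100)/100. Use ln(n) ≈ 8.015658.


ln(3028) ≈ 8.015658.
2*ln(n) ≈ 16.031316.
sqrt(2*ln(n)) ≈ sqrt(16.031316) ≈ 4.003913.
lambda ≈ 11*4.003913 = 44.043043.
floor(lambda*100)/100 = 44.04.

44.04


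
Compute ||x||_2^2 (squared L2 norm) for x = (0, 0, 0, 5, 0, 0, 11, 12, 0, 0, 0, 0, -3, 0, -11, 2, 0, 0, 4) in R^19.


Non-zero entries: [(3, 5), (6, 11), (7, 12), (12, -3), (14, -11), (15, 2), (18, 4)]
Squares: [25, 121, 144, 9, 121, 4, 16]
||x||_2^2 = sum = 440.

440


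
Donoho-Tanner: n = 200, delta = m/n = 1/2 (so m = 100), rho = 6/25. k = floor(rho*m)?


m = 1/2*200 = 100.
rho = 6/25.
rho*m = 6/25*100 = 24.
k = floor(24) = 24.

24


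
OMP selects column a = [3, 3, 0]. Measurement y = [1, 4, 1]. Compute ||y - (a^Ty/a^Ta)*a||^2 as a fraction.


a^T a = 18.
a^T y = 15.
coeff = 15/18 = 5/6.
||r||^2 = 11/2.

11/2


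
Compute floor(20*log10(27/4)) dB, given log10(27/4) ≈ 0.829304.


||x||/||e|| = 27/4.
log10(27/4) ≈ 0.829304.
20*log10(||x||/||e||) ≈ 20*0.829304 = 16.58608.
floor(16.58608) = 16.

16


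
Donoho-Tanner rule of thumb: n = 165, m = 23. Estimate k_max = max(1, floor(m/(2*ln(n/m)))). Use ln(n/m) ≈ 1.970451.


n/m = 165/23.
ln(n/m) ≈ 1.970451.
2*ln(n/m) ≈ 3.940902.
m/(2*ln(n/m)) ≈ 23/3.940902 ≈ 5.8362.
floor = 5.
k_max = max(1, 5) = 5.

5


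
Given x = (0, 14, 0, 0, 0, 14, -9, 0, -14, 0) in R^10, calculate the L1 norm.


Non-zero entries: [(1, 14), (5, 14), (6, -9), (8, -14)]
Absolute values: [14, 14, 9, 14]
||x||_1 = sum = 51.

51


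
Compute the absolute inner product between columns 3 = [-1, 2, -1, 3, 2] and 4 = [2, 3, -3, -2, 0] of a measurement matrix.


Inner product: -1*2 + 2*3 + -1*-3 + 3*-2 + 2*0
Products: [-2, 6, 3, -6, 0]
Sum = 1.
|dot| = 1.

1


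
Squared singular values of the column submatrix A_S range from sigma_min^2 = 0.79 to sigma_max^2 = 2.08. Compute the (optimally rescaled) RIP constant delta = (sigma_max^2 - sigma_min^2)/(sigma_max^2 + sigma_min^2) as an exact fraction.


lambda_max - lambda_min = 2.08 - 0.79 = 1.29.
lambda_max + lambda_min = 2.08 + 0.79 = 2.87.
delta = 1.29/2.87 = 129/287.

129/287


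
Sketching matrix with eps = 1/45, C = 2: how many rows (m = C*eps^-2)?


1/eps = 45.
(1/eps)^2 = 2025.
m = 2*2025 = 4050.

4050


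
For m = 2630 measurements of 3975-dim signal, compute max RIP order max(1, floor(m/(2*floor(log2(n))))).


floor(log2(3975)) = 11.
2*11 = 22.
m/(2*floor(log2(n))) = 2630/22 ≈ 119.5455.
floor = 119.
k = max(1, 119) = 119.

119


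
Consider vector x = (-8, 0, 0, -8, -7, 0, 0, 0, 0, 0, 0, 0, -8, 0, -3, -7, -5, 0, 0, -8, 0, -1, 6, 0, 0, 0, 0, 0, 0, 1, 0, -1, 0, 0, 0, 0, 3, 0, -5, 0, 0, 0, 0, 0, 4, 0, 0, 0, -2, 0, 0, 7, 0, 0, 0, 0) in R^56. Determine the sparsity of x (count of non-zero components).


Non-zero positions: [0, 3, 4, 12, 14, 15, 16, 19, 21, 22, 29, 31, 36, 38, 44, 48, 51].
Sparsity = 17.

17


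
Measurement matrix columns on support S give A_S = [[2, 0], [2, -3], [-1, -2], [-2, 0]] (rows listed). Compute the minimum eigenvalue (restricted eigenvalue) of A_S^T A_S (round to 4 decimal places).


A_S^T A_S = [[13, -4], [-4, 13]].
trace = 26.
det = 153.
disc = trace^2 - 4*det = 676 - 4*153 = 64.
sqrt(64) = 8.
lam_min = (26 - 8)/2 = 9 = 9.0000.

9.0000


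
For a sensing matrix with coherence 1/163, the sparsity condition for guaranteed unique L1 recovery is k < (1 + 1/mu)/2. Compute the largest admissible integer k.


1/mu = 163.
1 + 1/mu = 164.
(1 + 1/mu)/2 = 82 is an integer and the inequality is strict, so k_max = 82 - 1 = 81.

81


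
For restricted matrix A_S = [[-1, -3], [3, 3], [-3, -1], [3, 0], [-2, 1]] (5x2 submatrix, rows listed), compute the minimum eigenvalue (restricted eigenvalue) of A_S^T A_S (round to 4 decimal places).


A_S^T A_S = [[32, 13], [13, 20]].
trace = 52.
det = 471.
disc = trace^2 - 4*det = 2704 - 4*471 = 820.
sqrt(820) ≈ 28.635642.
lam_min = (52 - sqrt(820))/2 ≈ (52 - 28.635642)/2 = 11.682179 ≈ 11.6822.

11.6822


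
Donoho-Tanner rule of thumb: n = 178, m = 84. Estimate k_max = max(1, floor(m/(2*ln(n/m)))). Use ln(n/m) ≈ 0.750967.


n/m = 178/84 = 89/42.
ln(n/m) ≈ 0.750967.
2*ln(n/m) ≈ 1.501934.
m/(2*ln(n/m)) ≈ 84/1.501934 ≈ 55.9279.
floor = 55.
k_max = max(1, 55) = 55.

55


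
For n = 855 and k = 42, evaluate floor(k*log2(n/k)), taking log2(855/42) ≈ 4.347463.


log2(n/k) = log2(855/42) ≈ 4.347463.
k*log2(n/k) ≈ 42*4.347463 = 182.593446.
floor(182.593446) = 182.

182


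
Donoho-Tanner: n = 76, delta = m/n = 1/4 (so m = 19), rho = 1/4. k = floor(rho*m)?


m = 1/4*76 = 19.
rho = 1/4.
rho*m = 1/4*19 = 4.75.
k = floor(4.75) = 4.

4


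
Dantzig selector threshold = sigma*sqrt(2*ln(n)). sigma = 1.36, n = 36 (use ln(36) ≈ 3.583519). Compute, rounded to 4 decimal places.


ln(36) ≈ 3.583519.
2*ln(n) ≈ 7.167038.
sqrt(2*ln(n)) ≈ sqrt(7.167038) ≈ 2.677132.
threshold ≈ 1.36*2.677132 = 3.64089952 ≈ 3.6409.

3.6409


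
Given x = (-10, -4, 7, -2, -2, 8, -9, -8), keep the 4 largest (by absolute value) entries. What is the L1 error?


Sorted |x_i| descending: [10, 9, 8, 8, 7, 4, 2, 2]
Keep top 4: [10, 9, 8, 8]
Tail entries: [7, 4, 2, 2]
L1 error = sum of tail = 15.

15


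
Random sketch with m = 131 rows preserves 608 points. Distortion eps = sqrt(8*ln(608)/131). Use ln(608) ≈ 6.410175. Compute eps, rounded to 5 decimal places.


ln(608) ≈ 6.410175.
8*ln(N)/m ≈ 8*6.410175/131 ≈ 0.39146107.
eps = sqrt(0.39146107) ≈ 0.6256685 ≈ 0.62567.

0.62567


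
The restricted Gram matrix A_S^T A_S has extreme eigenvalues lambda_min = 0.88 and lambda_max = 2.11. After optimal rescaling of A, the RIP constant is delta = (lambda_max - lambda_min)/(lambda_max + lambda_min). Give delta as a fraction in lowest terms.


lambda_max - lambda_min = 2.11 - 0.88 = 1.23.
lambda_max + lambda_min = 2.11 + 0.88 = 2.99.
delta = 1.23/2.99 = 123/299.

123/299


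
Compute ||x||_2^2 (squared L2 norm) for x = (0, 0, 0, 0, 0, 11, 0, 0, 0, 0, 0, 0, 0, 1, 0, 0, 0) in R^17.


Non-zero entries: [(5, 11), (13, 1)]
Squares: [121, 1]
||x||_2^2 = sum = 122.

122


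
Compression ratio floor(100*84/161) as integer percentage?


100*m/n = 100*84/161 ≈ 52.1739.
floor = 52.

52


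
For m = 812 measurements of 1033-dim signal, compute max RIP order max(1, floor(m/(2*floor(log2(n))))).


floor(log2(1033)) = 10.
2*10 = 20.
m/(2*floor(log2(n))) = 812/20 ≈ 40.6.
floor = 40.
k = max(1, 40) = 40.

40


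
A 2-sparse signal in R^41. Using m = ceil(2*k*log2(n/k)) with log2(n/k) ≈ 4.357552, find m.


log2(n/k) = log2(41/2) ≈ 4.357552.
2*k*log2(n/k) ≈ 2*2*4.357552 = 17.430208.
m = ceil(17.430208) = 18.

18


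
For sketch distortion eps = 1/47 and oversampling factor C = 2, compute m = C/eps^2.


1/eps = 47.
(1/eps)^2 = 2209.
m = 2*2209 = 4418.

4418


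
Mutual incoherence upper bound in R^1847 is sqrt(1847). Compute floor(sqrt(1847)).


42^2 = 1764 <= 1847 < 1849 = 43^2, so 42 <= sqrt(1847) < 43.
floor(sqrt(1847)) = 42.

42


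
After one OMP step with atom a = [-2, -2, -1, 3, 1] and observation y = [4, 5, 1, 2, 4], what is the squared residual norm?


a^T a = 19.
a^T y = -9.
coeff = -9/19 = -9/19.
||r||^2 = 1097/19.

1097/19


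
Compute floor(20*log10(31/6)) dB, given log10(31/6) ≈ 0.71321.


||x||/||e|| = 31/6.
log10(31/6) ≈ 0.71321.
20*log10(||x||/||e||) ≈ 20*0.71321 = 14.2642.
floor(14.2642) = 14.

14


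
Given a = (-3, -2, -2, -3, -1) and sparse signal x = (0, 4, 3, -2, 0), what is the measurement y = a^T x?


Non-zero terms: ['-2*4', '-2*3', '-3*-2']
Products: [-8, -6, 6]
y = sum = -8.

-8


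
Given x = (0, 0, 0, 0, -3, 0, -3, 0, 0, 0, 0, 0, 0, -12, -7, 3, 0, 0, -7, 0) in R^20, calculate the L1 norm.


Non-zero entries: [(4, -3), (6, -3), (13, -12), (14, -7), (15, 3), (18, -7)]
Absolute values: [3, 3, 12, 7, 3, 7]
||x||_1 = sum = 35.

35


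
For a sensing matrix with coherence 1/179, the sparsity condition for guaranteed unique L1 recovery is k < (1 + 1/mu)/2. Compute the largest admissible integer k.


1/mu = 179.
1 + 1/mu = 180.
(1 + 1/mu)/2 = 90 is an integer and the inequality is strict, so k_max = 90 - 1 = 89.

89


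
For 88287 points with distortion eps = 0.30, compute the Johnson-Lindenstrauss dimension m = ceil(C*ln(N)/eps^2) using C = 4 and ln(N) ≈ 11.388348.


ln(88287) ≈ 11.388348.
eps^2 = 0.30^2 = 0.09.
C*ln(N)/eps^2 ≈ 4*11.388348/0.09 ≈ 506.1488.
m = ceil(506.1488) = 507.

507


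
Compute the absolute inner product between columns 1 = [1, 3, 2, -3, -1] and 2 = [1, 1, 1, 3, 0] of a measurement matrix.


Inner product: 1*1 + 3*1 + 2*1 + -3*3 + -1*0
Products: [1, 3, 2, -9, 0]
Sum = -3.
|dot| = 3.

3


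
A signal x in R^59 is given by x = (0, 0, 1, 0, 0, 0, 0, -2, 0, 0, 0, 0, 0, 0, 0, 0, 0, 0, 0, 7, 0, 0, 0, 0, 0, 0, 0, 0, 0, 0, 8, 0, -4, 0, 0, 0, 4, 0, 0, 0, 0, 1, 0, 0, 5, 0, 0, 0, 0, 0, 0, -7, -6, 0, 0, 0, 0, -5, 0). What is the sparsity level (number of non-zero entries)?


Non-zero positions: [2, 7, 19, 30, 32, 36, 41, 44, 51, 52, 57].
Sparsity = 11.

11


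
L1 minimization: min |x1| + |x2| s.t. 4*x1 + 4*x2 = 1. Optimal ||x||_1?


Axis intercepts:
  x1 = 1/4, x2 = 0: L1 = 1/4
  x1 = 0, x2 = 1/4: L1 = 1/4
x* = (1/4, 0)
||x*||_1 = 1/4.

1/4


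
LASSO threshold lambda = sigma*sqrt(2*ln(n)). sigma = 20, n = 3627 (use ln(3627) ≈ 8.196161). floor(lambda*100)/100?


ln(3627) ≈ 8.196161.
2*ln(n) ≈ 16.392322.
sqrt(2*ln(n)) ≈ sqrt(16.392322) ≈ 4.048743.
lambda ≈ 20*4.048743 = 80.97486.
floor(lambda*100)/100 = 80.97.

80.97


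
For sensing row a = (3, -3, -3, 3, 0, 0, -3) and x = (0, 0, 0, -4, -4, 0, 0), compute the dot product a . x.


Non-zero terms: ['3*-4', '0*-4']
Products: [-12, 0]
y = sum = -12.

-12


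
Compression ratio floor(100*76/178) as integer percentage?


100*m/n = 100*76/178 ≈ 42.6966.
floor = 42.

42
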